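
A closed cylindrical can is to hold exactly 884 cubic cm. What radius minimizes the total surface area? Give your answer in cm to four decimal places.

With radius r and height h, πr²h = 884 so h = 884/(πr²), and S(r) = 2πr² + 2πrh = 2πr² + 2·884/r.
S'(r) = 4πr − 2·884/r² = 0 ⇒ r³ = 884/(2π), so r ≈ 5.2010 and h = 2r ≈ 10.4021.
S''(r) = 4π + 4·884/r³ > 0, so this is the minimum; S ≈ 509.8973.

5.2010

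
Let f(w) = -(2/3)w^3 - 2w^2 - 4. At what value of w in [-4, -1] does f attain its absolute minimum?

f'(w) = -2w^2 - 4w, whose only zero in [-4, -1] is w = -2.
Candidates: f(-4) = 20/3, f(-2) = -20/3, f(-1) = -16/3.
The minimum over the interval is -20/3, attained at w = -2.

-2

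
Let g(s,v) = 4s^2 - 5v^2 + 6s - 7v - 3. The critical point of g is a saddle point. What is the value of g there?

∂g/∂s = 8s + 6 = 0 and ∂g/∂v = -10v - 7 = 0, so (s, v) = (-3/4, -7/10).
The Hessian has g_{ss} = 8, g_{vv} = -10, g_{sv} = 0, giving D = -80 < 0, so the point is a saddle point.
g(-3/4, -7/10) = -14/5.

-14/5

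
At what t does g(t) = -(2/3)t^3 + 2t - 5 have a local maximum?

g'(t) = -2t^2 + 2. Setting g'(t) = 0 gives t ∈ {-1, 1}.
Since g''(t) = -4t, we get g''(-1) = 4 > 0 ⇒ local minimum; g''(1) = -4 < 0 ⇒ local maximum.
The local maximum is g(1) = -11/3.

1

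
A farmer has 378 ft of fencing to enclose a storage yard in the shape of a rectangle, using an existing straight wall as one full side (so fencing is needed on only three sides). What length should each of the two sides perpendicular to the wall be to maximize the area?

Let the sides perpendicular to the wall have length x and the parallel side y, so 2x + y = 378 and the area is A = xy = x(378 − 2x).
A'(x) = 378 − 4x = 0 gives x = 189/2, and A''(x) = −4 < 0 confirms a maximum.
Then y = 378 − 2·189/2 = 189 and A = 35721/2.

189/2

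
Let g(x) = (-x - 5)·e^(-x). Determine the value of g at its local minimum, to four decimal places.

-54.5982

Differentiating with the product rule gives g'(x) = (x + 4)·e^(-x). Since e^(-x) > 0, the only critical point is x = -4.
g''(-4) has the same sign as 1 > 0, so this is a local minimum.
g(-4) = (-1)·e^(4) ≈ -54.5982.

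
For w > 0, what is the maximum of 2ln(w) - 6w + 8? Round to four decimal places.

3.8028

P'(w) = 2/w − 6 = 0 gives w = 1/3.
P''(w) = -2/w², which is negative for w > 0, so this is a local maximum.
P(1/3) = 2·ln(1/3) - 2 + 8 ≈ 3.8028.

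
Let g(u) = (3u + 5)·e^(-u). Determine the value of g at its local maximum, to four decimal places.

By the product rule, g'(u) = (-3u - 2)·e^(-u). Since e^(-u) > 0, the only critical point is u = -2/3.
g''(-2/3) has the same sign as -3 < 0, so this is a local maximum.
g(-2/3) = (3)·e^(2/3) ≈ 5.8432.

5.8432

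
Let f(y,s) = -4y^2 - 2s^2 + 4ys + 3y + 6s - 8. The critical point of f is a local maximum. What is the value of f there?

53/8

∂f/∂y = -8y + 4s + 3 = 0 and ∂f/∂s = 4y - 4s + 6 = 0, so (y, s) = (9/4, 15/4).
The Hessian has f_{yy} = -8, f_{ss} = -4, f_{ys} = 4, giving D = 16 > 0 with f_{yy} < 0, so the point is a local maximum.
f(9/4, 15/4) = 53/8.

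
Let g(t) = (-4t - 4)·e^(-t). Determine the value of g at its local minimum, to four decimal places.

Differentiating with the product rule gives g'(t) = (4t)·e^(-t). Since e^(-t) > 0, the only critical point is t = 0.
g''(0) has the same sign as 4 > 0, so this is a local minimum.
g(0) = (-4)·e^(0) ≈ -4.0000.

-4.0000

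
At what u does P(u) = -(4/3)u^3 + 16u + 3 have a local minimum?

-2

Critical points: P'(u) = -4u^2 + 16 vanishes at u = -2, 2.
P''(u) = -8u. P''(-2) = 16 > 0 ⇒ local minimum; P''(2) = -16 < 0 ⇒ local maximum.
Thus P has its local minimum at u = -2, with value -55/3.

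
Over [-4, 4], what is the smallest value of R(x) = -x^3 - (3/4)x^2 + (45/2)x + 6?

R'(x) = -3x^2 - (3/2)x + 45/2, which vanishes at x = -3 and x = 5/2.
Evaluating at the critical points and endpoints: R(-4) = -32,  R(-3) = -165/4,  R(5/2) = 671/16,  R(4) = 20.
The minimum over the interval is -165/4, attained at x = -3.

-165/4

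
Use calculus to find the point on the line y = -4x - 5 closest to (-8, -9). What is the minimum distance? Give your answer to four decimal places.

8.7313

Minimize D(x)^2 = (x + 8)^2 + (-4x + 4)^2.
d/dx[D^2] = 2(x + 8) + 2·(-4)·(-4x + 4) = 0 ⇒ x = 8/17.
Then y = -117/17 and the distance is √(1296/17) ≈ 8.7313.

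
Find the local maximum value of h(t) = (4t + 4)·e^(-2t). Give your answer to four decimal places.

By the product rule, h'(t) = (-8t - 4)·e^(-2t). Since e^(-2t) > 0, the only critical point is t = -1/2.
h''(-1/2) has the same sign as -8 < 0, so this is a local maximum.
h(-1/2) = (2)·e^(1) ≈ 5.4366.

5.4366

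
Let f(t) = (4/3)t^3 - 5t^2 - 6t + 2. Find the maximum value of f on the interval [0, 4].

The derivative is 4t^2 - 10t - 6, whose only zero in [0, 4] is t = 3.
Evaluating at the critical points and endpoints: f(0) = 2; f(3) = -25; f(4) = -50/3.
Hence the absolute maximum is 2 at t = 0.

2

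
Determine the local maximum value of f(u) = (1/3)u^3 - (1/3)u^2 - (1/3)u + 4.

329/81

f'(u) = u^2 - (2/3)u - 1/3 = 0 at u = -1/3, 1.
Since f''(u) = 2u - 2/3, we get f''(-1/3) = -4/3 < 0 ⇒ local maximum; f''(1) = 4/3 > 0 ⇒ local minimum.
The local maximum is f(-1/3) = 329/81.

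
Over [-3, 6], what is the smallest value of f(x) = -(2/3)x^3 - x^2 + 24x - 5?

f'(x) = -2x^2 - 2x + 24, whose only zero in [-3, 6] is x = 3.
Evaluating at the critical points and endpoints: f(-3) = -68,  f(3) = 40,  f(6) = -41.
Hence the absolute minimum is -68 at x = -3.

-68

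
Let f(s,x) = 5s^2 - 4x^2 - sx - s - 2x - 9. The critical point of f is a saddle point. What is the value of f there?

∂f/∂s = 10s - x - 1 = 0 and ∂f/∂x = -s - 8x - 2 = 0, so (s, x) = (2/27, -7/27).
The Hessian has f_{ss} = 10, f_{xx} = -8, f_{sx} = -1, giving D = -81 < 0, so the point is a saddle point.
f(2/27, -7/27) = -79/9.

-79/9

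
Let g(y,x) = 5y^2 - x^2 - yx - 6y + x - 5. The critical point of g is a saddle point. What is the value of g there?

∂g/∂y = 10y - x - 6 = 0 and ∂g/∂x = -y - 2x + 1 = 0, so (y, x) = (13/21, 4/21).
The Hessian has g_{yy} = 10, g_{xx} = -2, g_{yx} = -1, giving D = -21 < 0, so the point is a saddle point.
g(13/21, 4/21) = -142/21.

-142/21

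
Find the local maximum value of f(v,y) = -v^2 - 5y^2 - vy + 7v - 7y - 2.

∂f/∂v = -2v - y + 7 = 0 and ∂f/∂y = -v - 10y - 7 = 0, so (v, y) = (77/19, -21/19).
The Hessian has f_{vv} = -2, f_{yy} = -10, f_{vy} = -1, giving D = 19 > 0 with f_{vv} < 0, so the point is a local maximum.
f(77/19, -21/19) = 305/19.

305/19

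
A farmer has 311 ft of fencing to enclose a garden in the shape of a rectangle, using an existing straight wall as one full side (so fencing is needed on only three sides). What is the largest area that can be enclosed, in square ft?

Let the sides perpendicular to the wall have length x and the parallel side y, so 2x + y = 311 and the area is A = xy = x(311 − 2x).
A'(x) = 311 − 4x = 0 gives x = 311/4, and A''(x) = −4 < 0 confirms a maximum.
Then y = 311 − 2·311/4 = 311/2 and A = 96721/8.

96721/8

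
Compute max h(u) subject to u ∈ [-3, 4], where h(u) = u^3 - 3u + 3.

55

Differentiating, h'(u) = 3u^2 - 3; which vanishes at u = -1 and u = 1.
Candidates: h(-3) = -15,  h(-1) = 5,  h(1) = 1,  h(4) = 55.
So the maximum is h(4) = 55.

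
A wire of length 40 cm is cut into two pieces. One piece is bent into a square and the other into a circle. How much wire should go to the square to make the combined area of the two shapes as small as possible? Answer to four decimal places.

Let x be the length used for the square. Square side x/4; circle radius (40−x)/(2π).
A(x) = (x/4)² + π·((40−x)/(2π))² = x²/16 + (40−x)²/(4π) for 0 ≤ x ≤ 40. A'(x) = x/8 − (40−x)/(2π) = 0 gives x = 4·40/(π+4) ≈ 22.4040.
A'' = 1/8 + 1/(2π) > 0, so this gives the minimum combined area; x ≈ 22.4040 cm to the square.

22.4040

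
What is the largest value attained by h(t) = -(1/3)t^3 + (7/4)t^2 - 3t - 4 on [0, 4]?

h'(t) = -t^2 + (7/2)t - 3, which vanishes at t = 3/2 and t = 2.
Evaluating at the critical points and endpoints: h(0) = -4, h(3/2) = -91/16, h(2) = -17/3, h(4) = -28/3.
Hence the absolute maximum is -4 at t = 0.

-4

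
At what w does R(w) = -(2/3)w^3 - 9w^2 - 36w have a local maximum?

-3

Critical points: R'(w) = -2w^2 - 18w - 36 vanishes at w = -6, -3.
Since R''(w) = -4w - 18, we get R''(-6) = 6 > 0 ⇒ local minimum; R''(-3) = -6 < 0 ⇒ local maximum.
So the local maximum value is R(-3) = 45.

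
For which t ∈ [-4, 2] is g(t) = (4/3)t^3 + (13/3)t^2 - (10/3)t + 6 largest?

The derivative is 4t^2 + (26/3)t - 10/3, which vanishes at t = -5/2 and t = 1/3.
Compare values at every candidate in [-4, 2]: g(-4) = 10/3, g(-5/2) = 247/12, g(1/3) = 439/81, g(2) = 82/3.
The maximum over the interval is 82/3, attained at t = 2.

2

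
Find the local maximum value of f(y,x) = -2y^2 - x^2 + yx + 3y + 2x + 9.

86/7

∂f/∂y = -4y + x + 3 = 0 and ∂f/∂x = y - 2x + 2 = 0, so (y, x) = (8/7, 11/7).
The Hessian has f_{yy} = -4, f_{xx} = -2, f_{yx} = 1, giving D = 7 > 0 with f_{yy} < 0, so the point is a local maximum.
f(8/7, 11/7) = 86/7.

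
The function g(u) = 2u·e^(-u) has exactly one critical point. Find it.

1

Differentiating with the product rule gives g'(u) = (-2u + 2)·e^(-u). Since e^(-u) > 0, the only critical point is u = 1.
g''(1) has the same sign as -2 < 0, so this is a local maximum.
g(1) = (2)·e^(-1) ≈ 0.7358.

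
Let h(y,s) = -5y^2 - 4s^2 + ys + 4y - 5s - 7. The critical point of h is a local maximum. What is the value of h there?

-384/79

∂h/∂y = -10y + s + 4 = 0 and ∂h/∂s = y - 8s - 5 = 0, so (y, s) = (27/79, -46/79).
The Hessian has h_{yy} = -10, h_{ss} = -8, h_{ys} = 1, giving D = 79 > 0 with h_{yy} < 0, so the point is a local maximum.
h(27/79, -46/79) = -384/79.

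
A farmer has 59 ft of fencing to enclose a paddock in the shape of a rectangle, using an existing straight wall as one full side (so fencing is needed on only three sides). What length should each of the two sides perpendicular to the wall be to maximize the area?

Let the sides perpendicular to the wall have length x and the parallel side y, so 2x + y = 59 and the area is A = xy = x(59 − 2x).
A'(x) = 59 − 4x = 0 gives x = 59/4, and A''(x) = −4 < 0 confirms a maximum.
Then y = 59 − 2·59/4 = 59/2 and A = 3481/8.

59/4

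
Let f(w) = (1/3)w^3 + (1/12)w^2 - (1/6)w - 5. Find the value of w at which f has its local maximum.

f'(w) = w^2 + (1/6)w - 1/6. Setting f'(w) = 0 gives w ∈ {-1/2, 1/3}.
Since f''(w) = 2w + 1/6, we get f''(-1/2) = -5/6 < 0 ⇒ local maximum; f''(1/3) = 5/6 > 0 ⇒ local minimum.
The local maximum is f(-1/2) = -79/16.

-1/2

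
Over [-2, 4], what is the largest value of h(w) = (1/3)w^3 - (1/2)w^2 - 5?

25/3

h'(w) = w^2 - w, which vanishes at w = 0 and w = 1.
Evaluating at the critical points and endpoints: h(-2) = -29/3, h(0) = -5, h(1) = -31/6, h(4) = 25/3.
The maximum over the interval is 25/3, attained at w = 4.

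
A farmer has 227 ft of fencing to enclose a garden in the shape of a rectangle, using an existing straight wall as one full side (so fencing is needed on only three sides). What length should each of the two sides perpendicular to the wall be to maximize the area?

227/4

Let the sides perpendicular to the wall have length x and the parallel side y, so 2x + y = 227 and the area is A = xy = x(227 − 2x).
A'(x) = 227 − 4x = 0 gives x = 227/4, and A''(x) = −4 < 0 confirms a maximum.
Then y = 227 − 2·227/4 = 227/2 and A = 51529/8.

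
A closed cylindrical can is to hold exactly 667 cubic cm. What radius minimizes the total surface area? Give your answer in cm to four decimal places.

4.7349

With radius r and height h, πr²h = 667 so h = 667/(πr²), and S(r) = 2πr² + 2πrh = 2πr² + 2·667/r.
S'(r) = 4πr − 2·667/r² = 0 ⇒ r³ = 667/(2π), so r ≈ 4.7349 and h = 2r ≈ 9.4699.
S''(r) = 4π + 4·667/r³ > 0, so this is the minimum; S ≈ 422.6022.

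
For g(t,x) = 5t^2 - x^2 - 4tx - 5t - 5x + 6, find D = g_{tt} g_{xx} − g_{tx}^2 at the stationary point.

∂g/∂t = 10t - 4x - 5 = 0 and ∂g/∂x = -4t - 2x - 5 = 0, so (t, x) = (-5/18, -35/18).
The Hessian has g_{tt} = 10, g_{xx} = -2, g_{tx} = -4, giving D = -36 < 0, so the point is a saddle point.
D = (10)·(-2) − (-4)^2 = -36.

-36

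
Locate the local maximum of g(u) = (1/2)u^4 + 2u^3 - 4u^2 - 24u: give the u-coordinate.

-2

g'(u) = 2u^3 + 6u^2 - 8u - 24 = 0 at u = -3, -2, 2.
Since g''(u) = 6u^2 + 12u - 8, we get g''(-3) = 10 > 0 ⇒ local minimum; g''(-2) = -8 < 0 ⇒ local maximum; g''(2) = 40 > 0 ⇒ local minimum.
Thus g has its local maximum at u = -2, with value 24.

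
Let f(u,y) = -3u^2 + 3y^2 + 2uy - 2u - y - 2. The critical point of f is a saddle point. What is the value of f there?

∂f/∂u = -6u + 2y - 2 = 0 and ∂f/∂y = 2u + 6y - 1 = 0, so (u, y) = (-1/4, 1/4).
The Hessian has f_{uu} = -6, f_{yy} = 6, f_{uy} = 2, giving D = -40 < 0, so the point is a saddle point.
f(-1/4, 1/4) = -15/8.

-15/8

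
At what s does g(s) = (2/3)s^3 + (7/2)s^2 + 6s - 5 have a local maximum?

g'(s) = 2s^2 + 7s + 6. Setting g'(s) = 0 gives s ∈ {-2, -3/2}.
Second-derivative test with g''(s) = 4s + 7: g''(-2) = -1 < 0 ⇒ local maximum; g''(-3/2) = 1 > 0 ⇒ local minimum.
Thus g has its local maximum at s = -2, with value -25/3.

-2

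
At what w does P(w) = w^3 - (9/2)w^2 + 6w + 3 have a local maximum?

1

P'(w) = 3w^2 - 9w + 6. Setting P'(w) = 0 gives w ∈ {1, 2}.
Second-derivative test with P''(w) = 6w - 9: P''(1) = -3 < 0 ⇒ local maximum; P''(2) = 3 > 0 ⇒ local minimum.
So the local maximum value is P(1) = 11/2.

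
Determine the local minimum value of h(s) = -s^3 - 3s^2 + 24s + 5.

h'(s) = -3s^2 - 6s + 24 = 0 at s = -4, 2.
Second-derivative test with h''(s) = -6s - 6: h''(-4) = 18 > 0 ⇒ local minimum; h''(2) = -18 < 0 ⇒ local maximum.
Thus h has its local minimum at s = -4, with value -75.

-75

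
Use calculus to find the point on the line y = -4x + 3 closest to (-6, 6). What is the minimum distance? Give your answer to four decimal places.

Minimize D(x)^2 = (x + 6)^2 + (-4x - 3)^2.
d/dx[D^2] = 2(x + 6) + 2·(-4)·(-4x - 3) = 0 ⇒ x = -18/17.
Then y = 123/17 and the distance is √(441/17) ≈ 5.0932.

5.0932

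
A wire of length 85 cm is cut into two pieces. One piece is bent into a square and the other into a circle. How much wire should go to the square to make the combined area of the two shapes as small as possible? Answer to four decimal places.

47.6084

Let x be the length used for the square. Square side x/4; circle radius (85−x)/(2π).
A(x) = (x/4)² + π·((85−x)/(2π))² = x²/16 + (85−x)²/(4π) for 0 ≤ x ≤ 85. A'(x) = x/8 − (85−x)/(2π) = 0 gives x = 4·85/(π+4) ≈ 47.6084.
A'' = 1/8 + 1/(2π) > 0, so this gives the minimum combined area; x ≈ 47.6084 cm to the square.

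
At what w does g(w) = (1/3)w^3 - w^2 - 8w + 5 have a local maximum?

g'(w) = w^2 - 2w - 8 = 0 at w = -2, 4.
g''(w) = 2w - 2. g''(-2) = -6 < 0 ⇒ local maximum; g''(4) = 6 > 0 ⇒ local minimum.
So the local maximum value is g(-2) = 43/3.

-2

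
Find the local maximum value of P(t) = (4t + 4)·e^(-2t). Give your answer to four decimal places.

5.4366

P'(t) = 4·e^(-2t) + (4t + 4)·(-2)·e^(-2t) = (-8t - 4)·e^(-2t). Since e^(-2t) > 0, the only critical point is t = -1/2.
P''(-1/2) has the same sign as -8 < 0, so this is a local maximum.
P(-1/2) = (2)·e^(1) ≈ 5.4366.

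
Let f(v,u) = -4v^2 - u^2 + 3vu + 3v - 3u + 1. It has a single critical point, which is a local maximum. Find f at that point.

∂f/∂v = -8v + 3u + 3 = 0 and ∂f/∂u = 3v - 2u - 3 = 0, so (v, u) = (-3/7, -15/7).
The Hessian has f_{vv} = -8, f_{uu} = -2, f_{vu} = 3, giving D = 7 > 0 with f_{vv} < 0, so the point is a local maximum.
f(-3/7, -15/7) = 25/7.

25/7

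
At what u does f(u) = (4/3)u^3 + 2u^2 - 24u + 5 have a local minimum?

Critical points: f'(u) = 4u^2 + 4u - 24 vanishes at u = -3, 2.
f''(u) = 8u + 4. f''(-3) = -20 < 0 ⇒ local maximum; f''(2) = 20 > 0 ⇒ local minimum.
Thus f has its local minimum at u = 2, with value -73/3.

2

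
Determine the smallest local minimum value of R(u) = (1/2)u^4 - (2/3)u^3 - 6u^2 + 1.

R'(u) = 2u^3 - 2u^2 - 12u = 0 at u = -2, 0, 3.
R''(u) = 6u^2 - 4u - 12. R''(-2) = 20 > 0 ⇒ local minimum; R''(0) = -12 < 0 ⇒ local maximum; R''(3) = 30 > 0 ⇒ local minimum.
Thus R has its smallest local minimum at u = 3, with value -61/2.

-61/2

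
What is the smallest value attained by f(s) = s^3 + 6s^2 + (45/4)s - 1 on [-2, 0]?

f'(s) = 3s^2 + 12s + 45/4, whose only zero in [-2, 0] is s = -3/2.
Compare values at every candidate in [-2, 0]: f(-2) = -15/2,  f(-3/2) = -31/4,  f(0) = -1.
So the minimum is f(-3/2) = -31/4.

-31/4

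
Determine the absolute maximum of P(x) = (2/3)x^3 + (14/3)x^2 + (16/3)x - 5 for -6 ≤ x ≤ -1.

17/3

Differentiating, P'(x) = 2x^2 + (28/3)x + 16/3; whose only zero in [-6, -1] is x = -4.
Candidates: P(-6) = -13; P(-4) = 17/3; P(-1) = -19/3.
The maximum over the interval is 17/3, attained at x = -4.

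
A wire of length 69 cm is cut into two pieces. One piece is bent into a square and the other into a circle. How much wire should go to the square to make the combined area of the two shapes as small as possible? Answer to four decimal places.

38.6468

Let x be the length used for the square. Square side x/4; circle radius (69−x)/(2π).
A(x) = (x/4)² + π·((69−x)/(2π))² = x²/16 + (69−x)²/(4π) for 0 ≤ x ≤ 69. A'(x) = x/8 − (69−x)/(2π) = 0 gives x = 4·69/(π+4) ≈ 38.6468.
A'' = 1/8 + 1/(2π) > 0, so this gives the minimum combined area; x ≈ 38.6468 cm to the square.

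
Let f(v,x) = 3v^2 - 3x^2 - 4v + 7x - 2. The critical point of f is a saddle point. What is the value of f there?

3/4

∂f/∂v = 6v - 4 = 0 and ∂f/∂x = -6x + 7 = 0, so (v, x) = (2/3, 7/6).
The Hessian has f_{vv} = 6, f_{xx} = -6, f_{vx} = 0, giving D = -36 < 0, so the point is a saddle point.
f(2/3, 7/6) = 3/4.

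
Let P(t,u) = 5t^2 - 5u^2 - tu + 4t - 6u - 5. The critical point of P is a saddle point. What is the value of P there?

-429/101

∂P/∂t = 10t - u + 4 = 0 and ∂P/∂u = -t - 10u - 6 = 0, so (t, u) = (-46/101, -56/101).
The Hessian has P_{tt} = 10, P_{uu} = -10, P_{tu} = -1, giving D = -101 < 0, so the point is a saddle point.
P(-46/101, -56/101) = -429/101.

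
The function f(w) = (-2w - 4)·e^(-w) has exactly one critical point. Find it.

-1

f'(w) = (-2)·e^(-w) + (-2w - 4)·(-1)·e^(-w) = (2w + 2)·e^(-w). Since e^(-w) > 0, the only critical point is w = -1.
f''(-1) has the same sign as 2 > 0, so this is a local minimum.
f(-1) = (-2)·e^(1) ≈ -5.4366.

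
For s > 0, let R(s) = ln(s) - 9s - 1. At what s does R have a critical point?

R'(s) = 1/s − 9 = 0 gives s = 1/9.
R''(s) = -1/s², which is negative for s > 0, so this is a local maximum.
R(1/9) = 1·ln(1/9) - 1 - 1 ≈ -4.1972.

1/9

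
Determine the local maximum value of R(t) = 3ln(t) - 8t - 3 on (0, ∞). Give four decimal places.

R'(t) = 3/t − 8 = 0 gives t = 3/8.
R''(t) = -3/t², which is negative for t > 0, so this is a local maximum.
R(3/8) = 3·ln(3/8) - 3 - 3 ≈ -8.9425.

-8.9425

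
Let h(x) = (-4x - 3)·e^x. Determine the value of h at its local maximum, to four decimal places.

0.6951

Differentiating with the product rule gives h'(x) = (-4x - 7)·e^x. Since e^x > 0, the only critical point is x = -7/4.
h''(-7/4) has the same sign as -4 < 0, so this is a local maximum.
h(-7/4) = (4)·e^(-7/4) ≈ 0.6951.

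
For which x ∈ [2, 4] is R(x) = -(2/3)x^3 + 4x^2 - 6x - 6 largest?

3

R'(x) = -2x^2 + 8x - 6, whose only zero in [2, 4] is x = 3.
Candidates: R(2) = -22/3, R(3) = -6, R(4) = -26/3.
So the maximum is R(3) = -6.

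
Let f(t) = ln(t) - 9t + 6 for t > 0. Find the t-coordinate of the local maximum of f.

1/9

f'(t) = 1/t − 9 = 0 gives t = 1/9.
f''(t) = -1/t², which is negative for t > 0, so this is a local maximum.
f(1/9) = 1·ln(1/9) - 1 + 6 ≈ 2.8028.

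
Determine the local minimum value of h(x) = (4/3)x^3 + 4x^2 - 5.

h'(x) = 4x^2 + 8x. Setting h'(x) = 0 gives x ∈ {-2, 0}.
Since h''(x) = 8x + 8, we get h''(-2) = -8 < 0 ⇒ local maximum; h''(0) = 8 > 0 ⇒ local minimum.
So the local minimum value is h(0) = -5.

-5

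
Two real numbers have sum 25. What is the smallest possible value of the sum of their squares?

625/2

With a + b = 25, a^2 + b^2 = a^2 + (25 − a)^2.
The derivative 2a − 2(25 − a) = 4a − 50 vanishes at a = 25/2; second derivative 4 > 0, a minimum.
The minimum is 2·(25/2)^2 = 625/2.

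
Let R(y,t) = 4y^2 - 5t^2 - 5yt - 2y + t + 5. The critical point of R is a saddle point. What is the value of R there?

∂R/∂y = 8y - 5t - 2 = 0 and ∂R/∂t = -5y - 10t + 1 = 0, so (y, t) = (5/21, -2/105).
The Hessian has R_{yy} = 8, R_{tt} = -10, R_{yt} = -5, giving D = -105 < 0, so the point is a saddle point.
R(5/21, -2/105) = 499/105.

499/105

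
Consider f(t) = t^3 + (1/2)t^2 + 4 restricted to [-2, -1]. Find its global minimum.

f'(t) = 3t^2 + t, which has no zeros in [-2, -1].
Evaluating at the critical points and endpoints: f(-2) = -2; f(-1) = 7/2.
The minimum over the interval is -2, attained at t = -2.

-2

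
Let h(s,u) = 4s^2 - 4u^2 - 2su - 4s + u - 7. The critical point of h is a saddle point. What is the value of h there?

-8

∂h/∂s = 8s - 2u - 4 = 0 and ∂h/∂u = -2s - 8u + 1 = 0, so (s, u) = (1/2, 0).
The Hessian has h_{ss} = 8, h_{uu} = -8, h_{su} = -2, giving D = -68 < 0, so the point is a saddle point.
h(1/2, 0) = -8.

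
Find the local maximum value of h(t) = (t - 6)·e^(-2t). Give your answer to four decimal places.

h'(t) = 1·e^(-2t) + (t - 6)·(-2)·e^(-2t) = (-2t + 13)·e^(-2t). Since e^(-2t) > 0, the only critical point is t = 13/2.
h''(13/2) has the same sign as -2 < 0, so this is a local maximum.
h(13/2) = (1/2)·e^(-13) ≈ 0.0000.

0.0000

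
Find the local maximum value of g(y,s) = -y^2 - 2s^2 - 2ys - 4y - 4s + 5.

9

∂g/∂y = -2y - 2s - 4 = 0 and ∂g/∂s = -2y - 4s - 4 = 0, so (y, s) = (-2, 0).
The Hessian has g_{yy} = -2, g_{ss} = -4, g_{ys} = -2, giving D = 4 > 0 with g_{yy} < 0, so the point is a local maximum.
g(-2, 0) = 9.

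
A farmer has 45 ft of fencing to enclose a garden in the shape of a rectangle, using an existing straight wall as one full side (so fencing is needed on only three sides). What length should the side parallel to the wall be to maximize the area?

45/2

Let the sides perpendicular to the wall have length x and the parallel side y, so 2x + y = 45 and the area is A = xy = x(45 − 2x).
A'(x) = 45 − 4x = 0 gives x = 45/4, and A''(x) = −4 < 0 confirms a maximum.
Then y = 45 − 2·45/4 = 45/2 and A = 2025/8.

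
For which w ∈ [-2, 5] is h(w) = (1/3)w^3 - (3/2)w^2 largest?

5

The derivative is w^2 - 3w, which vanishes at w = 0 and w = 3.
Candidates: h(-2) = -26/3,  h(0) = 0,  h(3) = -9/2,  h(5) = 25/6.
So the maximum is h(5) = 25/6.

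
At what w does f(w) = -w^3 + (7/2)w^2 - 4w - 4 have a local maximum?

4/3

Critical points: f'(w) = -3w^2 + 7w - 4 vanishes at w = 1, 4/3.
Since f''(w) = -6w + 7, we get f''(1) = 1 > 0 ⇒ local minimum; f''(4/3) = -1 < 0 ⇒ local maximum.
So the local maximum value is f(4/3) = -148/27.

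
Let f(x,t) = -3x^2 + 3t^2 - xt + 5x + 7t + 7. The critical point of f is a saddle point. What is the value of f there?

∂f/∂x = -6x - t + 5 = 0 and ∂f/∂t = -x + 6t + 7 = 0, so (x, t) = (1, -1).
The Hessian has f_{xx} = -6, f_{tt} = 6, f_{xt} = -1, giving D = -37 < 0, so the point is a saddle point.
f(1, -1) = 6.

6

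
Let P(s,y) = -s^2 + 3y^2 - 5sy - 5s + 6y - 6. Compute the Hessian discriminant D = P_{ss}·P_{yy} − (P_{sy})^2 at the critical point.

∂P/∂s = -2s - 5y - 5 = 0 and ∂P/∂y = -5s + 6y + 6 = 0, so (s, y) = (0, -1).
The Hessian has P_{ss} = -2, P_{yy} = 6, P_{sy} = -5, giving D = -37 < 0, so the point is a saddle point.
D = (-2)·(6) − (-5)^2 = -37.

-37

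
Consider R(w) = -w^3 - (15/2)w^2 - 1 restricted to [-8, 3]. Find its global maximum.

The derivative is -3w^2 - 15w, which vanishes at w = -5 and w = 0.
Compare values at every candidate in [-8, 3]: R(-8) = 31,  R(-5) = -127/2,  R(0) = -1,  R(3) = -191/2.
The maximum over the interval is 31, attained at w = -8.

31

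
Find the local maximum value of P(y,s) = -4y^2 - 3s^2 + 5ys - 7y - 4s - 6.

∂P/∂y = -8y + 5s - 7 = 0 and ∂P/∂s = 5y - 6s - 4 = 0, so (y, s) = (-62/23, -67/23).
The Hessian has P_{yy} = -8, P_{ss} = -6, P_{ys} = 5, giving D = 23 > 0 with P_{yy} < 0, so the point is a local maximum.
P(-62/23, -67/23) = 213/23.

213/23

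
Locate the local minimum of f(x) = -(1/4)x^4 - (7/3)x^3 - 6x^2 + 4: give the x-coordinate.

f'(x) = -x^3 - 7x^2 - 12x = 0 at x = -4, -3, 0.
f''(x) = -3x^2 - 14x - 12. f''(-4) = -4 < 0 ⇒ local maximum; f''(-3) = 3 > 0 ⇒ local minimum; f''(0) = -12 < 0 ⇒ local maximum.
The local minimum is f(-3) = -29/4.

-3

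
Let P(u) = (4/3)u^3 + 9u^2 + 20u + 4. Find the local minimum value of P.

Critical points: P'(u) = 4u^2 + 18u + 20 vanishes at u = -5/2, -2.
Second-derivative test with P''(u) = 8u + 18: P''(-5/2) = -2 < 0 ⇒ local maximum; P''(-2) = 2 > 0 ⇒ local minimum.
The local minimum is P(-2) = -32/3.

-32/3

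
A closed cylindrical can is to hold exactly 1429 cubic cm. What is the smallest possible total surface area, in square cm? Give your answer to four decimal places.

702.3216

With radius r and height h, πr²h = 1429 so h = 1429/(πr²), and S(r) = 2πr² + 2πrh = 2πr² + 2·1429/r.
S'(r) = 4πr − 2·1429/r² = 0 ⇒ r³ = 1429/(2π), so r ≈ 6.1040 and h = 2r ≈ 12.2081.
S''(r) = 4π + 4·1429/r³ > 0, so this is the minimum; S ≈ 702.3216.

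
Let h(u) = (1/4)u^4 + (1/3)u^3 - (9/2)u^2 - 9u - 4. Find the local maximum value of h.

h'(u) = u^3 + u^2 - 9u - 9. Setting h'(u) = 0 gives u ∈ {-3, -1, 3}.
Second-derivative test with h''(u) = 3u^2 + 2u - 9: h''(-3) = 12 > 0 ⇒ local minimum; h''(-1) = -8 < 0 ⇒ local maximum; h''(3) = 24 > 0 ⇒ local minimum.
So the local maximum value is h(-1) = 5/12.

5/12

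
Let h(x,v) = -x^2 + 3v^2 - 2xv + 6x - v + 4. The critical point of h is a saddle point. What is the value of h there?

159/16

∂h/∂x = -2x - 2v + 6 = 0 and ∂h/∂v = -2x + 6v - 1 = 0, so (x, v) = (17/8, 7/8).
The Hessian has h_{xx} = -2, h_{vv} = 6, h_{xv} = -2, giving D = -16 < 0, so the point is a saddle point.
h(17/8, 7/8) = 159/16.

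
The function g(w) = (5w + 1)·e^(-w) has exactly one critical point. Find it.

4/5

Differentiating with the product rule gives g'(w) = (-5w + 4)·e^(-w). Since e^(-w) > 0, the only critical point is w = 4/5.
g''(4/5) has the same sign as -5 < 0, so this is a local maximum.
g(4/5) = (5)·e^(-4/5) ≈ 2.2466.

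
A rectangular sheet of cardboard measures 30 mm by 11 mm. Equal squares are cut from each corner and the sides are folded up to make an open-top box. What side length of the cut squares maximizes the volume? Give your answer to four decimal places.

2.4522

With cut size x, the volume is V(x) = x(30 − 2x)(11 − 2x) for 0 < x < 5.5.
V'(x) = 12x^2 − 164x + 330. Setting V'(x) = 0 gives x ≈ 2.4522 (the root in (0, 5.5)).
V''(x) = 24x − 164 is negative there, so this is the maximum; V ≈ 375.1198.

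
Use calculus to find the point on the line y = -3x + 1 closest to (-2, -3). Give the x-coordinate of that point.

Minimize D(x)^2 = (x + 2)^2 + (-3x + 4)^2.
d/dx[D^2] = 2(x + 2) + 2·(-3)·(-3x + 4) = 0 ⇒ x = 1.
Then y = -2 and the distance is √(10) ≈ 3.1623.

1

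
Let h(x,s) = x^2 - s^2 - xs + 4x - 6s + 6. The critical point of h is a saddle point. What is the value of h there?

26/5

∂h/∂x = 2x - s + 4 = 0 and ∂h/∂s = -x - 2s - 6 = 0, so (x, s) = (-14/5, -8/5).
The Hessian has h_{xx} = 2, h_{ss} = -2, h_{xs} = -1, giving D = -5 < 0, so the point is a saddle point.
h(-14/5, -8/5) = 26/5.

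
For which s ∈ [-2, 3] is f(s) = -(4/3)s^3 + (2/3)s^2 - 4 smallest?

The derivative is -4s^2 + (4/3)s, which vanishes at s = 0 and s = 1/3.
Candidates: f(-2) = 28/3,  f(0) = -4,  f(1/3) = -322/81,  f(3) = -34.
Hence the absolute minimum is -34 at s = 3.

3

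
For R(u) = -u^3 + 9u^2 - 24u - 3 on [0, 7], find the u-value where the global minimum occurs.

7

Differentiating, R'(u) = -3u^2 + 18u - 24; which vanishes at u = 2 and u = 4.
Candidates: R(0) = -3; R(2) = -23; R(4) = -19; R(7) = -73.
The minimum over the interval is -73, attained at u = 7.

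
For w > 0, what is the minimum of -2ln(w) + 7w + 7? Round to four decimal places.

g'(w) = -2/w + 7 = 0 gives w = 2/7.
g''(w) = 2/w², which is positive for w > 0, so this is a local minimum.
g(2/7) = -2·ln(2/7) + 2 + 7 ≈ 11.5055.

11.5055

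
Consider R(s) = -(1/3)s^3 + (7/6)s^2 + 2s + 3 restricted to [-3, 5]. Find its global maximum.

The derivative is -s^2 + (7/3)s + 2, which vanishes at s = -2/3 and s = 3.
Evaluating at the critical points and endpoints: R(-3) = 33/2; R(-2/3) = 185/81; R(3) = 21/2; R(5) = 1/2.
The maximum over the interval is 33/2, attained at s = -3.

33/2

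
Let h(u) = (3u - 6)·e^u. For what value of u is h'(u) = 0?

1

Differentiating with the product rule gives h'(u) = (3u - 3)·e^u. Since e^u > 0, the only critical point is u = 1.
h''(1) has the same sign as 3 > 0, so this is a local minimum.
h(1) = (-3)·e^(1) ≈ -8.1548.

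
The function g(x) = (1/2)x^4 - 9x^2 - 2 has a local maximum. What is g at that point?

-2

g'(x) = 2x^3 - 18x. Setting g'(x) = 0 gives x ∈ {-3, 0, 3}.
g''(x) = 6x^2 - 18. g''(-3) = 36 > 0 ⇒ local minimum; g''(0) = -18 < 0 ⇒ local maximum; g''(3) = 36 > 0 ⇒ local minimum.
The local maximum is g(0) = -2.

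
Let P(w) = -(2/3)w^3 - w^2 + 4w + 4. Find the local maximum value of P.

Critical points: P'(w) = -2w^2 - 2w + 4 vanishes at w = -2, 1.
Second-derivative test with P''(w) = -4w - 2: P''(-2) = 6 > 0 ⇒ local minimum; P''(1) = -6 < 0 ⇒ local maximum.
Thus P has its local maximum at w = 1, with value 19/3.

19/3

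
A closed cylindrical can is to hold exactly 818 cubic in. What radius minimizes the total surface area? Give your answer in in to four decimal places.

With radius r and height h, πr²h = 818 so h = 818/(πr²), and S(r) = 2πr² + 2πrh = 2πr² + 2·818/r.
S'(r) = 4πr − 2·818/r² = 0 ⇒ r³ = 818/(2π), so r ≈ 5.0682 and h = 2r ≈ 10.1365.
S''(r) = 4π + 4·818/r³ > 0, so this is the minimum; S ≈ 484.1910.

5.0682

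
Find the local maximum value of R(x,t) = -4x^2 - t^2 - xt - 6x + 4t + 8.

244/15

∂R/∂x = -8x - t - 6 = 0 and ∂R/∂t = -x - 2t + 4 = 0, so (x, t) = (-16/15, 38/15).
The Hessian has R_{xx} = -8, R_{tt} = -2, R_{xt} = -1, giving D = 15 > 0 with R_{xx} < 0, so the point is a local maximum.
R(-16/15, 38/15) = 244/15.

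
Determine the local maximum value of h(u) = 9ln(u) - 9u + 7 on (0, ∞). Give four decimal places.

-2.0000

h'(u) = 9/u − 9 = 0 gives u = 1.
h''(u) = -9/u², which is negative for u > 0, so this is a local maximum.
h(1) = 9·ln(1) - 9 + 7 ≈ -2.0000.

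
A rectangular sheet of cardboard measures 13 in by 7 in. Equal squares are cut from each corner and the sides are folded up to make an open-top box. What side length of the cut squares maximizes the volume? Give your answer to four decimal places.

1.4551

With cut size x, the volume is V(x) = x(13 − 2x)(7 − 2x) for 0 < x < 3.5.
V'(x) = 12x^2 − 80x + 91. Setting V'(x) = 0 gives x ≈ 1.4551 (the root in (0, 3.5)).
V''(x) = 24x − 80 is negative there, so this is the maximum; V ≈ 60.0451.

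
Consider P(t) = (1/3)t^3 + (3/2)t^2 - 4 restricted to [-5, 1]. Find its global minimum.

-49/6

Differentiating, P'(t) = t^2 + 3t; which vanishes at t = -3 and t = 0.
Evaluating at the critical points and endpoints: P(-5) = -49/6,  P(-3) = 1/2,  P(0) = -4,  P(1) = -13/6.
The minimum over the interval is -49/6, attained at t = -5.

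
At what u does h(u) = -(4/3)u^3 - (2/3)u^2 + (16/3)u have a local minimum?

-4/3

h'(u) = -4u^2 - (4/3)u + 16/3. Setting h'(u) = 0 gives u ∈ {-4/3, 1}.
h''(u) = -8u - 4/3. h''(-4/3) = 28/3 > 0 ⇒ local minimum; h''(1) = -28/3 < 0 ⇒ local maximum.
So the local minimum value is h(-4/3) = -416/81.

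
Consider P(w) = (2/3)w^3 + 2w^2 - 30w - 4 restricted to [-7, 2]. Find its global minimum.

P'(w) = 2w^2 + 4w - 30, whose only zero in [-7, 2] is w = -5.
Compare values at every candidate in [-7, 2]: P(-7) = 226/3,  P(-5) = 338/3,  P(2) = -152/3.
So the minimum is P(2) = -152/3.

-152/3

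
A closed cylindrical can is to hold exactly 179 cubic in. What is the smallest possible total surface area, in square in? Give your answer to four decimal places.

With radius r and height h, πr²h = 179 so h = 179/(πr²), and S(r) = 2πr² + 2πrh = 2πr² + 2·179/r.
S'(r) = 4πr − 2·179/r² = 0 ⇒ r³ = 179/(2π), so r ≈ 3.0542 and h = 2r ≈ 6.1083.
S''(r) = 4π + 4·179/r³ > 0, so this is the minimum; S ≈ 175.8261.

175.8261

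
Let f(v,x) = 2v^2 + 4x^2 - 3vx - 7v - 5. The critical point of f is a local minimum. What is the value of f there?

∂f/∂v = 4v - 3x - 7 = 0 and ∂f/∂x = -3v + 8x = 0, so (v, x) = (56/23, 21/23).
The Hessian has f_{vv} = 4, f_{xx} = 8, f_{vx} = -3, giving D = 23 > 0 with f_{vv} > 0, so the point is a local minimum.
f(56/23, 21/23) = -311/23.

-311/23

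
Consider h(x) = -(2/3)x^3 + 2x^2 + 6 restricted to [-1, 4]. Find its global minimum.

-14/3

The derivative is -2x^2 + 4x, which vanishes at x = 0 and x = 2.
Candidates: h(-1) = 26/3,  h(0) = 6,  h(2) = 26/3,  h(4) = -14/3.
Hence the absolute minimum is -14/3 at x = 4.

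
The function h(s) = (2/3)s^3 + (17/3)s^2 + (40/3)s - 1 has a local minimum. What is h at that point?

Critical points: h'(s) = 2s^2 + (34/3)s + 40/3 vanishes at s = -4, -5/3.
Second-derivative test with h''(s) = 4s + 34/3: h''(-4) = -14/3 < 0 ⇒ local maximum; h''(-5/3) = 14/3 > 0 ⇒ local minimum.
Thus h has its local minimum at s = -5/3, with value -856/81.

-856/81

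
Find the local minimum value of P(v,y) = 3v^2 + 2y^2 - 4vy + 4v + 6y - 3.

∂P/∂v = 6v - 4y + 4 = 0 and ∂P/∂y = -4v + 4y + 6 = 0, so (v, y) = (-5, -13/2).
The Hessian has P_{vv} = 6, P_{yy} = 4, P_{vy} = -4, giving D = 8 > 0 with P_{vv} > 0, so the point is a local minimum.
P(-5, -13/2) = -65/2.

-65/2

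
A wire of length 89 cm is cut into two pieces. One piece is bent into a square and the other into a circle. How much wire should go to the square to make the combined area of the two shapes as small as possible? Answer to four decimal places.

49.8488

Let x be the length used for the square. Square side x/4; circle radius (89−x)/(2π).
A(x) = (x/4)² + π·((89−x)/(2π))² = x²/16 + (89−x)²/(4π) for 0 ≤ x ≤ 89. A'(x) = x/8 − (89−x)/(2π) = 0 gives x = 4·89/(π+4) ≈ 49.8488.
A'' = 1/8 + 1/(2π) > 0, so this gives the minimum combined area; x ≈ 49.8488 cm to the square.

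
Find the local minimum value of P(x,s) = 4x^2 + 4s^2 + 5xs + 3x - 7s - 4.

∂P/∂x = 8x + 5s + 3 = 0 and ∂P/∂s = 5x + 8s - 7 = 0, so (x, s) = (-59/39, 71/39).
The Hessian has P_{xx} = 8, P_{ss} = 8, P_{xs} = 5, giving D = 39 > 0 with P_{xx} > 0, so the point is a local minimum.
P(-59/39, 71/39) = -493/39.

-493/39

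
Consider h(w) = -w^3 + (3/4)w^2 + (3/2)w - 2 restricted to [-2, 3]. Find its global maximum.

6

The derivative is -3w^2 + (3/2)w + 3/2, which vanishes at w = -1/2 and w = 1.
Compare values at every candidate in [-2, 3]: h(-2) = 6,  h(-1/2) = -39/16,  h(1) = -3/4,  h(3) = -71/4.
So the maximum is h(-2) = 6.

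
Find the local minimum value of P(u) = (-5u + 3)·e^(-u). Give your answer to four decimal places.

-1.0095

P'(u) = (-5)·e^(-u) + (-5u + 3)·(-1)·e^(-u) = (5u - 8)·e^(-u). Since e^(-u) > 0, the only critical point is u = 8/5.
P''(8/5) has the same sign as 5 > 0, so this is a local minimum.
P(8/5) = (-5)·e^(-8/5) ≈ -1.0095.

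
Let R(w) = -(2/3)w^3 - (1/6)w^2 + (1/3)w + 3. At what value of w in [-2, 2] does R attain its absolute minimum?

The derivative is -2w^2 - (1/3)w + 1/3, which vanishes at w = -1/2 and w = 1/3.
Evaluating at the critical points and endpoints: R(-2) = 7; R(-1/2) = 23/8; R(1/3) = 497/162; R(2) = -7/3.
Hence the absolute minimum is -7/3 at w = 2.

2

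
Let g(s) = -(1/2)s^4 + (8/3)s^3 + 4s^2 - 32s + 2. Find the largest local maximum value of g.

158/3

g'(s) = -2s^3 + 8s^2 + 8s - 32 = 0 at s = -2, 2, 4.
Second-derivative test with g''(s) = -6s^2 + 16s + 8: g''(-2) = -48 < 0 ⇒ local maximum; g''(2) = 16 > 0 ⇒ local minimum; g''(4) = -24 < 0 ⇒ local maximum.
So the largest local maximum value is g(-2) = 158/3.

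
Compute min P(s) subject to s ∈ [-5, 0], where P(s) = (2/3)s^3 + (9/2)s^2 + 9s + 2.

-83/6

Differentiating, P'(s) = 2s^2 + 9s + 9; which vanishes at s = -3 and s = -3/2.
Evaluating at the critical points and endpoints: P(-5) = -83/6, P(-3) = -5/2, P(-3/2) = -29/8, P(0) = 2.
So the minimum is P(-5) = -83/6.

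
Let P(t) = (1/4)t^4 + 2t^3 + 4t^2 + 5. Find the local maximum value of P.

9

P'(t) = t^3 + 6t^2 + 8t. Setting P'(t) = 0 gives t ∈ {-4, -2, 0}.
P''(t) = 3t^2 + 12t + 8. P''(-4) = 8 > 0 ⇒ local minimum; P''(-2) = -4 < 0 ⇒ local maximum; P''(0) = 8 > 0 ⇒ local minimum.
Thus P has its local maximum at t = -2, with value 9.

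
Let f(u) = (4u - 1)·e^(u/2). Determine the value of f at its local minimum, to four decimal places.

f'(u) = 4·e^(u/2) + (4u - 1)·(1/2)·e^(u/2) = (2u + 7/2)·e^(u/2). Since e^(u/2) > 0, the only critical point is u = -7/4.
f''(-7/4) has the same sign as 2 > 0, so this is a local minimum.
f(-7/4) = (-8)·e^(-7/8) ≈ -3.3349.

-3.3349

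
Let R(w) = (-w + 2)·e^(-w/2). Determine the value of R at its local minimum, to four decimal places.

-0.2707

Differentiating with the product rule gives R'(w) = ((1/2)w - 2)·e^(-w/2). Since e^(-w/2) > 0, the only critical point is w = 4.
R''(4) has the same sign as 1/2 > 0, so this is a local minimum.
R(4) = (-2)·e^(-2) ≈ -0.2707.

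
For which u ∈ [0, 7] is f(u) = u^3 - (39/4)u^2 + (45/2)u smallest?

5

The derivative is 3u^2 - (39/2)u + 45/2, which vanishes at u = 3/2 and u = 5.
Compare values at every candidate in [0, 7]: f(0) = 0; f(3/2) = 243/16; f(5) = -25/4; f(7) = 91/4.
The minimum over the interval is -25/4, attained at u = 5.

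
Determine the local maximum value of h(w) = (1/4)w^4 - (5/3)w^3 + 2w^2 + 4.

h'(w) = w^3 - 5w^2 + 4w = 0 at w = 0, 1, 4.
Since h''(w) = 3w^2 - 10w + 4, we get h''(0) = 4 > 0 ⇒ local minimum; h''(1) = -3 < 0 ⇒ local maximum; h''(4) = 12 > 0 ⇒ local minimum.
The local maximum is h(1) = 55/12.

55/12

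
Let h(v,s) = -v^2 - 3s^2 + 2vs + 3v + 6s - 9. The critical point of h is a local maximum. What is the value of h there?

∂h/∂v = -2v + 2s + 3 = 0 and ∂h/∂s = 2v - 6s + 6 = 0, so (v, s) = (15/4, 9/4).
The Hessian has h_{vv} = -2, h_{ss} = -6, h_{vs} = 2, giving D = 8 > 0 with h_{vv} < 0, so the point is a local maximum.
h(15/4, 9/4) = 27/8.

27/8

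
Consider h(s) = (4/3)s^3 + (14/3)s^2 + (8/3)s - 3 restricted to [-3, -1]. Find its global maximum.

The derivative is 4s^2 + (28/3)s + 8/3, whose only zero in [-3, -1] is s = -2.
Compare values at every candidate in [-3, -1]: h(-3) = -5; h(-2) = -1/3; h(-1) = -7/3.
Hence the absolute maximum is -1/3 at s = -2.

-1/3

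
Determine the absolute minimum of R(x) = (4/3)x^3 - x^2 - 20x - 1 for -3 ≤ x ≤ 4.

The derivative is 4x^2 - 2x - 20, which vanishes at x = -2 and x = 5/2.
Candidates: R(-3) = 14; R(-2) = 73/3; R(5/2) = -437/12; R(4) = -35/3.
The minimum over the interval is -437/12, attained at x = 5/2.

-437/12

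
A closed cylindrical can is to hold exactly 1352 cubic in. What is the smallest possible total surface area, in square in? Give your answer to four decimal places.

676.8602

With radius r and height h, πr²h = 1352 so h = 1352/(πr²), and S(r) = 2πr² + 2πrh = 2πr² + 2·1352/r.
S'(r) = 4πr − 2·1352/r² = 0 ⇒ r³ = 1352/(2π), so r ≈ 5.9924 and h = 2r ≈ 11.9847.
S''(r) = 4π + 4·1352/r³ > 0, so this is the minimum; S ≈ 676.8602.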